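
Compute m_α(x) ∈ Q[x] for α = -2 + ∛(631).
m_α(x) = x^3 + 6x^2 + 12x - 623

Set β = α + 2 = ∛(631), so β^3 = 631. Then (α + 2)^3 - 631 = 0, i.e. α is a root of g(x) = (x + 2)^3 - 631 = x^3 + 6x^2 + 12x - 623. Since g(x) = h(x + 2) where h(x) = x^3 - 631, and h is irreducible over Q (because 631 is not a perfect cube, so h has no rational root, and a monic cubic with no rational root is irreducible), g is also irreducible (irreducibility is preserved under the substitution x → x + 2). Hence m_α(x) = x^3 + 6x^2 + 12x - 623.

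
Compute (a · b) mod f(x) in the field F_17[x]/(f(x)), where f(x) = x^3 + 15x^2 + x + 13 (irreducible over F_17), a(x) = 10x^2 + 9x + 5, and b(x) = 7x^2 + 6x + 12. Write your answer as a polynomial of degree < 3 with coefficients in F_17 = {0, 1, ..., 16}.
a · b ≡ 2x^2 + 2x + 7 (mod f(x))

Multiply in F_17[x]: a(x)·b(x) = (10x^2 + 9x + 5)·(7x^2 + 6x + 12) = 2x^4 + 4x^3 + 5x^2 + 2x + 9. This has degree ≥ 3, so divide by f(x) over F_17: 2x^4 + 4x^3 + 5x^2 + 2x + 9 = (2x + 8)·(x^3 + 15x^2 + x + 13) + (2x^2 + 2x + 7). Hence a·b ≡ 2x^2 + 2x + 7 (mod f). (F_17[x]/(f) is a field with 17^3 = 4913 elements since f is irreducible of degree 3.)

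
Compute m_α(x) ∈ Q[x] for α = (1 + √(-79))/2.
m_α(x) = x^2 - x + 20

From 2α - 1 = √(-79), squaring gives (2α - 1)^2 = -79, i.e. 4α^2 - 4α + 1 = -79, so α^2 - α + (1 + 79)/4 = 0. Since -79 ≡ 1 (mod 4), (1 + 79)/4 = 20 ∈ Z. The polynomial x^2 - x + 20 has discriminant 1 - 4·(20) = -79, which is not a perfect square in Q (d = -79 is squarefree and ≠ 1), so x^2 - x + 20 is irreducible over Q. It is the minimal polynomial of α.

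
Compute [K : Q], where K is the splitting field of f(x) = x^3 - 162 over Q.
[K : Q] = 6

The roots of x^3 - 162 are ∛162, ω∛162, ω^2∛162 where ω = e^(2πi/3) is a primitive cube root of unity, so K = Q(∛162, ω). Now [Q(∛162):Q] = 3 (since 162 is not a perfect cube, x^3 - 162 is irreducible) and [Q(ω):Q] = 2. Both 2 and 3 divide [K:Q], and [K:Q] ≤ 3·2 = 6, so [K:Q] = 6. (Equivalently: Q(∛162) ⊂ R but ω ∉ R, so [K : Q(∛162)] = 2.)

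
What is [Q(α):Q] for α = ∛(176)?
[Q(α):Q] = 3

The minimal polynomial of α is x^3 - 176, irreducible over Q since 176 is not a perfect cube (so x^3 - 176 has no rational root). Hence [Q(α):Q] = deg(m_α) = 3.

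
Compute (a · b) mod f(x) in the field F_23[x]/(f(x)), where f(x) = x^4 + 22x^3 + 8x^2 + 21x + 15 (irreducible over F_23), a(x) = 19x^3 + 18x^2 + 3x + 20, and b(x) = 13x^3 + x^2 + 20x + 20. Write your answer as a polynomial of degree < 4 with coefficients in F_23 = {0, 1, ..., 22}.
a · b ≡ 21x^2 + 13x (mod f(x))

Multiply in F_23[x]: a(x)·b(x) = (19x^3 + 18x^2 + 3x + 20)·(13x^3 + x^2 + 20x + 20) = 17x^6 + 14x^3 + 3x^2 + 9. This has degree ≥ 4, so divide by f(x) over F_23: 17x^6 + 14x^3 + 3x^2 + 9 = (17x^2 + 17x + 19)·(x^4 + 22x^3 + 8x^2 + 21x + 15) + (21x^2 + 13x). Hence a·b ≡ 21x^2 + 13x (mod f). (F_23[x]/(f) is a field with 23^4 = 279841 elements since f is irreducible of degree 4.)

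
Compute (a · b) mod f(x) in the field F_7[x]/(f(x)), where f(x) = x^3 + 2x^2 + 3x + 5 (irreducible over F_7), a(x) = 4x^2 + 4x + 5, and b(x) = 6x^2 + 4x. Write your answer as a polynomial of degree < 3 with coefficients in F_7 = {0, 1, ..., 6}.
a · b ≡ 4x^2 + x + 5 (mod f(x))

Multiply in F_7[x]: a(x)·b(x) = (4x^2 + 4x + 5)·(6x^2 + 4x) = 3x^4 + 5x^3 + 4x^2 + 6x. This has degree ≥ 3, so divide by f(x) over F_7: 3x^4 + 5x^3 + 4x^2 + 6x = (3x + 6)·(x^3 + 2x^2 + 3x + 5) + (4x^2 + x + 5). Hence a·b ≡ 4x^2 + x + 5 (mod f). (F_7[x]/(f) is a field with 7^3 = 343 elements since f is irreducible of degree 3.)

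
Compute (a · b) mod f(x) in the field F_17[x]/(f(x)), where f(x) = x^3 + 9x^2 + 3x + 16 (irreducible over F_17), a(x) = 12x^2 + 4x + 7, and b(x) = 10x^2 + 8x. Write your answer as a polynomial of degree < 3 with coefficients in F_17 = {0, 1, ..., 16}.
a · b ≡ 10x^2 + 16x + 8 (mod f(x))

Multiply in F_17[x]: a(x)·b(x) = (12x^2 + 4x + 7)·(10x^2 + 8x) = x^4 + 5x. This has degree ≥ 3, so divide by f(x) over F_17: x^4 + 5x = (x + 8)·(x^3 + 9x^2 + 3x + 16) + (10x^2 + 16x + 8). Hence a·b ≡ 10x^2 + 16x + 8 (mod f). (F_17[x]/(f) is a field with 17^3 = 4913 elements since f is irreducible of degree 3.)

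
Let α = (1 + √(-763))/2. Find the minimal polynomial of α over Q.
m_α(x) = x^2 - x + 191

From 2α - 1 = √(-763), squaring gives (2α - 1)^2 = -763, i.e. 4α^2 - 4α + 1 = -763, so α^2 - α + (1 + 763)/4 = 0. Since -763 ≡ 1 (mod 4), (1 + 763)/4 = 191 ∈ Z. The polynomial x^2 - x + 191 has discriminant 1 - 4·(191) = -763, which is not a perfect square in Q (d = -763 is squarefree and ≠ 1), so x^2 - x + 191 is irreducible over Q. It is the minimal polynomial of α.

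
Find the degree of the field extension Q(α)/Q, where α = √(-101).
[Q(α):Q] = 2

[Q(α):Q] equals the degree of the minimal polynomial of α. Here α^2 = -101 and x^2 + 101 is irreducible (d = -101 is squarefree, ≠ 1, hence not a square), so deg(m_α) = 2. Thus [Q(α):Q] = 2.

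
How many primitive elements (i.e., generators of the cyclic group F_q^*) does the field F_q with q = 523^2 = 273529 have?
There are φ(273528) = 87360 primitive elements

F_q^* is cyclic of order q - 1 = 273528. A cyclic group of order m has exactly φ(m) generators. Here m = 273528 = 2^3 · 3^2 · 29 · 131, so the number of primitive elements is φ(273528) = 87360.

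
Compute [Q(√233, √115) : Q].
[Q(√233, √115) : Q] = 4

[Q(√233):Q] = 2 (min poly x^2 - 233, irreducible since 233 is squarefree > 1). For the top step, suppose √115 ∈ Q(√233), say √115 = c + d√233 with c, d ∈ Q. Squaring: 115 = c^2 + 233d^2 + 2cd√233. Since √233 ∉ Q this forces 2cd = 0. If d = 0 then √115 = c ∈ Q, contradicting 115 squarefree > 1. If c = 0 then 115 = 233d^2, so 233·115 = (233d)^2 is a perfect square in Q — but 233·115 = 26795 is not a perfect square (since 233 and 115 are distinct squarefree integers). Contradiction. Hence √115 ∉ Q(√233), so x^2 - 115 stays irreducible over Q(√233) and [Q(√233, √115) : Q(√233)] = 2. By the tower law, [Q(√233, √115) : Q] = 2 · 2 = 4.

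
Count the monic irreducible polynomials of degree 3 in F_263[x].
There are 6063728 monic irreducible polynomials of degree 3 over F_263

Each element of F_{263^3} that lies in no proper subfield is a root of exactly one monic irreducible of degree 3 over F_263, and each such polynomial has 3 distinct roots in F_{263^3}. By Möbius inversion the count is N_263(3) = (1/3) Σ_{d|3} μ(3/d) · 263^d = (1/3)(μ(3)·263^1 + μ(1)·263^3) = 18191184/3 = 6063728.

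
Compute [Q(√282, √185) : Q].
[Q(√282, √185) : Q] = 4

[Q(√282):Q] = 2 (min poly x^2 - 282, irreducible since 282 is squarefree > 1). For the top step, suppose √185 ∈ Q(√282), say √185 = c + d√282 with c, d ∈ Q. Squaring: 185 = c^2 + 282d^2 + 2cd√282. Since √282 ∉ Q this forces 2cd = 0. If d = 0 then √185 = c ∈ Q, contradicting 185 squarefree > 1. If c = 0 then 185 = 282d^2, so 282·185 = (282d)^2 is a perfect square in Q — but 282·185 = 52170 is not a perfect square (since 282 and 185 are distinct squarefree integers). Contradiction. Hence √185 ∉ Q(√282), so x^2 - 185 stays irreducible over Q(√282) and [Q(√282, √185) : Q(√282)] = 2. By the tower law, [Q(√282, √185) : Q] = 2 · 2 = 4.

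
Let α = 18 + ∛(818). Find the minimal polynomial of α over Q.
m_α(x) = x^3 - 54x^2 + 972x - 6650

Set β = α - 18 = ∛(818), so β^3 = 818. Then (α - 18)^3 - 818 = 0, i.e. α is a root of g(x) = (x - 18)^3 - 818 = x^3 - 54x^2 + 972x - 6650. Since g(x) = h(x - 18) where h(x) = x^3 - 818, and h is irreducible over Q (because 818 is not a perfect cube, so h has no rational root, and a monic cubic with no rational root is irreducible), g is also irreducible (irreducibility is preserved under the substitution x → x - 18). Hence m_α(x) = x^3 - 54x^2 + 972x - 6650.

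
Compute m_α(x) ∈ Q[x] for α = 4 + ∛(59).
m_α(x) = x^3 - 12x^2 + 48x - 123

Set β = α - 4 = ∛(59), so β^3 = 59. Then (α - 4)^3 - 59 = 0, i.e. α is a root of g(x) = (x - 4)^3 - 59 = x^3 - 12x^2 + 48x - 123. Since g(x) = h(x - 4) where h(x) = x^3 - 59, and h is irreducible over Q (because 59 is not a perfect cube, so h has no rational root, and a monic cubic with no rational root is irreducible), g is also irreducible (irreducibility is preserved under the substitution x → x - 4). Hence m_α(x) = x^3 - 12x^2 + 48x - 123.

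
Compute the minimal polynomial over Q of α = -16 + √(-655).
m_α(x) = x^2 + 32x + 911

From α + 16 = √(-655), squaring gives (α + 16)^2 = -655, i.e. α^2 + 32α + 256 = -655, so α^2 + 32α + 911 = 0. The discriminant of x^2 + 32x + 911 is (32)^2 - 4·(911) = 1024 - 3644 = -2620, and 4·(-655) is not a perfect square in Q since -655 is squarefree and ≠ 1. Hence x^2 + 32x + 911 is irreducible over Q and is the minimal polynomial of α.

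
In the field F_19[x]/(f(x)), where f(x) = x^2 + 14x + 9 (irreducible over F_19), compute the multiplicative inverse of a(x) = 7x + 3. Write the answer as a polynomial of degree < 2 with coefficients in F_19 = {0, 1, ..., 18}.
a(x)^(-1) ≡ 3x (mod f(x))

Since f is irreducible over F_19, F_19[x]/(f) is a field and a(x) ≠ 0 has an inverse. Apply the extended Euclidean algorithm to f(x) and a(x) in F_19[x]: f(x) = (11x)·a(x) + (9). The last nonzero remainder is the constant 9 = gcd(f, a) in F_19. Back-substituting through the division chain expresses 9 = s(x)·a(x) + t(x)·f(x) with s(x) ≡ 8x (mod f), so (8x)·a(x) ≡ 9 (mod f). Multiplying by 9^(-1) ≡ 17 in F_19 gives a(x)^(-1) ≡ 17·(8x) ≡ 3x (mod f). Check: (7x + 3)·(3x) = 2x^2 + 9x ≡ 1 (mod x^2 + 14x + 9).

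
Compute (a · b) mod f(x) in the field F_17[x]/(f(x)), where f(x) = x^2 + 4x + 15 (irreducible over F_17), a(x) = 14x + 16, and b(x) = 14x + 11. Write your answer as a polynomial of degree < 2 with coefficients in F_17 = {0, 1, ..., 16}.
a · b ≡ 2x + 7 (mod f(x))

Multiply in F_17[x]: a(x)·b(x) = (14x + 16)·(14x + 11) = 9x^2 + 4x + 6. This has degree ≥ 2, so divide by f(x) over F_17: 9x^2 + 4x + 6 = (9)·(x^2 + 4x + 15) + (2x + 7). Hence a·b ≡ 2x + 7 (mod f). (F_17[x]/(f) is a field with 17^2 = 289 elements since f is irreducible of degree 2.)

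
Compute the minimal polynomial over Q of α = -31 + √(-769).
m_α(x) = x^2 + 62x + 1730

From α + 31 = √(-769), squaring gives (α + 31)^2 = -769, i.e. α^2 + 62α + 961 = -769, so α^2 + 62α + 1730 = 0. The discriminant of x^2 + 62x + 1730 is (62)^2 - 4·(1730) = 3844 - 6920 = -3076, and 4·(-769) is not a perfect square in Q since -769 is squarefree and ≠ 1. Hence x^2 + 62x + 1730 is irreducible over Q and is the minimal polynomial of α.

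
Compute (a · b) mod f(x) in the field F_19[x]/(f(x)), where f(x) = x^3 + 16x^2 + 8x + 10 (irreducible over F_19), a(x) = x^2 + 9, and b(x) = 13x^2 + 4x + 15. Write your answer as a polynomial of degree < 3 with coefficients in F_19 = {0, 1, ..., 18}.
a · b ≡ 5x^2 + 18x + 9 (mod f(x))

Multiply in F_19[x]: a(x)·b(x) = (x^2 + 9)·(13x^2 + 4x + 15) = 13x^4 + 4x^3 + 18x^2 + 17x + 2. This has degree ≥ 3, so divide by f(x) over F_19: 13x^4 + 4x^3 + 18x^2 + 17x + 2 = (13x + 5)·(x^3 + 16x^2 + 8x + 10) + (5x^2 + 18x + 9). Hence a·b ≡ 5x^2 + 18x + 9 (mod f). (F_19[x]/(f) is a field with 19^3 = 6859 elements since f is irreducible of degree 3.)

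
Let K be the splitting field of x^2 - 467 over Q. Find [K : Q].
[K : Q] = 2

f(x) = x^2 - 467 factors as (x - √467)(x + √467). The splitting field is K = Q(√467). Since 467 is squarefree and > 1, it is not a perfect square, so x^2 - 467 is irreducible over Q and [Q(√467) : Q] = 2. Hence [K : Q] = 2.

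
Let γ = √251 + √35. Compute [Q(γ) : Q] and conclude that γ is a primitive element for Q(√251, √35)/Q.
[Q(γ) : Q] = 4 (equivalently, Q(γ) = Q(√251, √35))

Obviously Q(γ) ⊆ Q(√251, √35), and [Q(√251, √35):Q] = 4 (since 251, 35 are distinct squarefree integers > 1 with 8785 not a perfect square). To show equality we compute the minimal polynomial of γ. From γ = √251 + √35: γ^2 = 251 + 2√(8785) + 35 = 286 + 2√(8785), so γ^2 - 286 = 2√(8785); squaring, (γ^2 - 286)^2 = 4·8785, i.e. γ^4 - 572γ^2 + 81796 - 35140 = 0, i.e. γ^4 - 572γ^2 + 46656 = 0. So γ is a root of x^4 - 572x^2 + 46656. This polynomial is irreducible over Q: it has no rational root (each ±√251 ± √35 is irrational), and any factorization into two quadratics over Q would force √(8785) ∈ Q (pairing opposite roots) or √251, √35 ∈ Q (other pairings), all impossible. Hence [Q(γ):Q] = 4 = [Q(√251, √35):Q], so Q(γ) = Q(√251, √35).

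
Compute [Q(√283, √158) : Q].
[Q(√283, √158) : Q] = 4

[Q(√283):Q] = 2 (min poly x^2 - 283, irreducible since 283 is squarefree > 1). For the top step, suppose √158 ∈ Q(√283), say √158 = c + d√283 with c, d ∈ Q. Squaring: 158 = c^2 + 283d^2 + 2cd√283. Since √283 ∉ Q this forces 2cd = 0. If d = 0 then √158 = c ∈ Q, contradicting 158 squarefree > 1. If c = 0 then 158 = 283d^2, so 283·158 = (283d)^2 is a perfect square in Q — but 283·158 = 44714 is not a perfect square (since 283 and 158 are distinct squarefree integers). Contradiction. Hence √158 ∉ Q(√283), so x^2 - 158 stays irreducible over Q(√283) and [Q(√283, √158) : Q(√283)] = 2. By the tower law, [Q(√283, √158) : Q] = 2 · 2 = 4.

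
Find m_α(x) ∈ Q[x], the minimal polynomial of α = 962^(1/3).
m_α(x) = x^3 - 962

α satisfies α^3 = 962, so x^3 - 962 annihilates α. By the rational root test, a rational root p/q (in lowest terms) of x^3 - 962 would satisfy p^3 = 962 q^3, forcing q = 1 and p^3 = 962; but 962 is not a perfect cube, contradiction. A monic cubic over Q with no rational root is irreducible (any nontrivial factorization would include a linear factor). Hence x^3 - 962 is the minimal polynomial of α, and in particular [Q(α):Q] = 3.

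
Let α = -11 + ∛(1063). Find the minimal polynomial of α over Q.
m_α(x) = x^3 + 33x^2 + 363x + 268

Set β = α + 11 = ∛(1063), so β^3 = 1063. Then (α + 11)^3 - 1063 = 0, i.e. α is a root of g(x) = (x + 11)^3 - 1063 = x^3 + 33x^2 + 363x + 268. Since g(x) = h(x + 11) where h(x) = x^3 - 1063, and h is irreducible over Q (because 1063 is not a perfect cube, so h has no rational root, and a monic cubic with no rational root is irreducible), g is also irreducible (irreducibility is preserved under the substitution x → x + 11). Hence m_α(x) = x^3 + 33x^2 + 363x + 268.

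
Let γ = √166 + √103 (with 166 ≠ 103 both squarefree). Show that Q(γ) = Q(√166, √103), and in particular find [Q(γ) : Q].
[Q(γ) : Q] = 4 (equivalently, Q(γ) = Q(√166, √103))

Obviously Q(γ) ⊆ Q(√166, √103), and [Q(√166, √103):Q] = 4 (since 166, 103 are distinct squarefree integers > 1 with 17098 not a perfect square). To show equality we compute the minimal polynomial of γ. From γ = √166 + √103: γ^2 = 166 + 2√(17098) + 103 = 269 + 2√(17098), so γ^2 - 269 = 2√(17098); squaring, (γ^2 - 269)^2 = 4·17098, i.e. γ^4 - 538γ^2 + 72361 - 68392 = 0, i.e. γ^4 - 538γ^2 + 3969 = 0. So γ is a root of x^4 - 538x^2 + 3969. This polynomial is irreducible over Q: it has no rational root (each ±√166 ± √103 is irrational), and any factorization into two quadratics over Q would force √(17098) ∈ Q (pairing opposite roots) or √166, √103 ∈ Q (other pairings), all impossible. Hence [Q(γ):Q] = 4 = [Q(√166, √103):Q], so Q(γ) = Q(√166, √103).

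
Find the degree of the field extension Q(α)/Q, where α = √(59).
[Q(α):Q] = 2

[Q(α):Q] equals the degree of the minimal polynomial of α. Here α^2 = 59 and x^2 - 59 is irreducible (d = 59 is squarefree, ≠ 1, hence not a square), so deg(m_α) = 2. Thus [Q(α):Q] = 2.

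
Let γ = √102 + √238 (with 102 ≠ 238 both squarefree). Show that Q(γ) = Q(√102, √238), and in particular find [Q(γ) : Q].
[Q(γ) : Q] = 4 (equivalently, Q(γ) = Q(√102, √238))

Obviously Q(γ) ⊆ Q(√102, √238), and [Q(√102, √238):Q] = 4 (since 102, 238 are distinct squarefree integers > 1 with 24276 not a perfect square). To show equality we compute the minimal polynomial of γ. From γ = √102 + √238: γ^2 = 102 + 2√(24276) + 238 = 340 + 2√(24276), so γ^2 - 340 = 2√(24276); squaring, (γ^2 - 340)^2 = 4·24276, i.e. γ^4 - 680γ^2 + 115600 - 97104 = 0, i.e. γ^4 - 680γ^2 + 18496 = 0. So γ is a root of x^4 - 680x^2 + 18496. This polynomial is irreducible over Q: it has no rational root (each ±√102 ± √238 is irrational), and any factorization into two quadratics over Q would force √(24276) ∈ Q (pairing opposite roots) or √102, √238 ∈ Q (other pairings), all impossible. Hence [Q(γ):Q] = 4 = [Q(√102, √238):Q], so Q(γ) = Q(√102, √238).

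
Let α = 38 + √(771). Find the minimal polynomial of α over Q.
m_α(x) = x^2 - 76x + 673

From α - 38 = √(771), squaring gives (α - 38)^2 = 771, i.e. α^2 - 76α + 1444 = 771, so α^2 - 76α + 673 = 0. The discriminant of x^2 - 76x + 673 is (-76)^2 - 4·(673) = 5776 - 2692 = 3084, and 4·(771) is not a perfect square in Q since 771 is squarefree and ≠ 1. Hence x^2 - 76x + 673 is irreducible over Q and is the minimal polynomial of α.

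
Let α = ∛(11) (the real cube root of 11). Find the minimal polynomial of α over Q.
m_α(x) = x^3 - 11

α satisfies α^3 = 11, so x^3 - 11 annihilates α. By the rational root test, a rational root p/q (in lowest terms) of x^3 - 11 would satisfy p^3 = 11 q^3, forcing q = 1 and p^3 = 11; but 11 is not a perfect cube, contradiction. A monic cubic over Q with no rational root is irreducible (any nontrivial factorization would include a linear factor). Hence x^3 - 11 is the minimal polynomial of α, and in particular [Q(α):Q] = 3.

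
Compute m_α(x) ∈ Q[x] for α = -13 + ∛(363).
m_α(x) = x^3 + 39x^2 + 507x + 1834

Set β = α + 13 = ∛(363), so β^3 = 363. Then (α + 13)^3 - 363 = 0, i.e. α is a root of g(x) = (x + 13)^3 - 363 = x^3 + 39x^2 + 507x + 1834. Since g(x) = h(x + 13) where h(x) = x^3 - 363, and h is irreducible over Q (because 363 is not a perfect cube, so h has no rational root, and a monic cubic with no rational root is irreducible), g is also irreducible (irreducibility is preserved under the substitution x → x + 13). Hence m_α(x) = x^3 + 39x^2 + 507x + 1834.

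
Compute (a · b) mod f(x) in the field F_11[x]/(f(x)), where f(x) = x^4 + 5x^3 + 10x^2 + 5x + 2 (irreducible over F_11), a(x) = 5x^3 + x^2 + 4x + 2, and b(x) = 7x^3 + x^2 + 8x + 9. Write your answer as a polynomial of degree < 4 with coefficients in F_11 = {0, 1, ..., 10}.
a · b ≡ 2x^2 + 7x + 6 (mod f(x))

Multiply in F_11[x]: a(x)·b(x) = (5x^3 + x^2 + 4x + 2)·(7x^3 + x^2 + 8x + 9) = 2x^6 + x^5 + 3x^4 + 5x^3 + 10x^2 + 8x + 7. This has degree ≥ 4, so divide by f(x) over F_11: 2x^6 + x^5 + 3x^4 + 5x^3 + 10x^2 + 8x + 7 = (2x^2 + 2x + 6)·(x^4 + 5x^3 + 10x^2 + 5x + 2) + (2x^2 + 7x + 6). Hence a·b ≡ 2x^2 + 7x + 6 (mod f). (F_11[x]/(f) is a field with 11^4 = 14641 elements since f is irreducible of degree 4.)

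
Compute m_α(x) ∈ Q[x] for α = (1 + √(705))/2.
m_α(x) = x^2 - x - 176

From 2α - 1 = √(705), squaring gives (2α - 1)^2 = 705, i.e. 4α^2 - 4α + 1 = 705, so α^2 - α + (1 - 705)/4 = 0. Since 705 ≡ 1 (mod 4), (1 - 705)/4 = -176 ∈ Z. The polynomial x^2 - x - 176 has discriminant 1 - 4·(-176) = 705, which is not a perfect square in Q (d = 705 is squarefree and ≠ 1), so x^2 - x - 176 is irreducible over Q. It is the minimal polynomial of α.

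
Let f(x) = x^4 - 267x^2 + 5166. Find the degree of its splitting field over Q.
[K : Q] = 4

Solving the quadratic in x^2: x^2 = (267 ± √(267^2 - 4·5166))/2 = (267 ± √50625)/2 = (267 ± 225)/2, giving x^2 = 246 or x^2 = 21. So f(x) = (x^2 - 246)(x^2 - 21) and the roots of f are ±√246, ±√21. Hence the splitting field is K = Q(√246, √21). Since 246 and 21 are distinct squarefree integers > 1, their product 5166 is not a perfect square, so √21 ∉ Q(√246). By the tower law [K:Q] = [Q(√246,√21):Q(√246)] · [Q(√246):Q] = 2 · 2 = 4.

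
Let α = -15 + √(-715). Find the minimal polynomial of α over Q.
m_α(x) = x^2 + 30x + 940

From α + 15 = √(-715), squaring gives (α + 15)^2 = -715, i.e. α^2 + 30α + 225 = -715, so α^2 + 30α + 940 = 0. The discriminant of x^2 + 30x + 940 is (30)^2 - 4·(940) = 900 - 3760 = -2860, and 4·(-715) is not a perfect square in Q since -715 is squarefree and ≠ 1. Hence x^2 + 30x + 940 is irreducible over Q and is the minimal polynomial of α.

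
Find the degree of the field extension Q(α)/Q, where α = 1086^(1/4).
[Q(α):Q] = 4

α is a root of x^4 - 1086. By Eisenstein's criterion at the prime p = 2 (which divides the constant term 1086 but p^2 = 4 does not, since 1086 is squarefree), x^4 - 1086 is irreducible over Q. Hence [Q(α):Q] = 4.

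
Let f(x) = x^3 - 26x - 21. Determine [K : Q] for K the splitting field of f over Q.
[K : Q] = 6

By the rational root test, any rational root of the monic integer polynomial f(x) = x^3 - 26x - 21 must be an integer dividing the constant term -21, i.e. one of ±{1, 3, 7, 21}. Evaluating: f(1) = -46, f(-1) = 4, f(3) = -72, f(-3) = 30, f(7) = 140, f(-7) = -182, f(21) = 8694, f(-21) = -8736; none is 0, so f has no rational root and is therefore irreducible over Q (a cubic with no linear factor over a field is irreducible). For an irreducible cubic, the Galois group is A_3 or S_3 according as the discriminant disc(f) = -4a^3 - 27b^2 = -4·(-26)^3 - 27·(-21)^2 = 58397 is or is not a square in Q. Here disc(f) = 58397 is not a perfect square in Q, so the Galois group of f over Q is not contained in A_3 and must be all of S_3. The splitting field has degree |S_3| = 6 over Q, so [K : Q] = 6.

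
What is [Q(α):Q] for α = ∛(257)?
[Q(α):Q] = 3

The minimal polynomial of α is x^3 - 257, irreducible over Q since 257 is not a perfect cube (so x^3 - 257 has no rational root). Hence [Q(α):Q] = deg(m_α) = 3.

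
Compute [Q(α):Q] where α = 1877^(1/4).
[Q(α):Q] = 4

α is a root of x^4 - 1877. By Eisenstein's criterion at the prime p = 1877 (which divides the constant term 1877 but p^2 = 3523129 does not, since 1877 is squarefree), x^4 - 1877 is irreducible over Q. Hence [Q(α):Q] = 4.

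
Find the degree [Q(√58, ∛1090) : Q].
[Q(√58, ∛1090) : Q] = 6

Let L = Q(√58, ∛1090). Since Q(√58) ⊂ L and [Q(√58):Q] = 2, the tower law gives 2 | [L:Q]. Likewise Q(∛1090) ⊂ L with [Q(∛1090):Q] = 3 (because 1090 is not a perfect cube), so 3 | [L:Q]. As gcd(2,3) = 1, [L:Q] is divisible by 6. Conversely L is generated over Q by √58 and ∛1090, so [L:Q] ≤ 2·3 = 6. Therefore [Q(√58, ∛1090) : Q] = 6.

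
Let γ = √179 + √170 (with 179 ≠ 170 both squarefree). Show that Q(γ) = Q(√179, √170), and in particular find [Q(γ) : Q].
[Q(γ) : Q] = 4 (equivalently, Q(γ) = Q(√179, √170))

Obviously Q(γ) ⊆ Q(√179, √170), and [Q(√179, √170):Q] = 4 (since 179, 170 are distinct squarefree integers > 1 with 30430 not a perfect square). To show equality we compute the minimal polynomial of γ. From γ = √179 + √170: γ^2 = 179 + 2√(30430) + 170 = 349 + 2√(30430), so γ^2 - 349 = 2√(30430); squaring, (γ^2 - 349)^2 = 4·30430, i.e. γ^4 - 698γ^2 + 121801 - 121720 = 0, i.e. γ^4 - 698γ^2 + 81 = 0. So γ is a root of x^4 - 698x^2 + 81. This polynomial is irreducible over Q: it has no rational root (each ±√179 ± √170 is irrational), and any factorization into two quadratics over Q would force √(30430) ∈ Q (pairing opposite roots) or √179, √170 ∈ Q (other pairings), all impossible. Hence [Q(γ):Q] = 4 = [Q(√179, √170):Q], so Q(γ) = Q(√179, √170).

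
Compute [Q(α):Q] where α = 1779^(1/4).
[Q(α):Q] = 4

α is a root of x^4 - 1779. By Eisenstein's criterion at the prime p = 3 (which divides the constant term 1779 but p^2 = 9 does not, since 1779 is squarefree), x^4 - 1779 is irreducible over Q. Hence [Q(α):Q] = 4.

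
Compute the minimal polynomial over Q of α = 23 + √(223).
m_α(x) = x^2 - 46x + 306

From α - 23 = √(223), squaring gives (α - 23)^2 = 223, i.e. α^2 - 46α + 529 = 223, so α^2 - 46α + 306 = 0. The discriminant of x^2 - 46x + 306 is (-46)^2 - 4·(306) = 2116 - 1224 = 892, and 4·(223) is not a perfect square in Q since 223 is squarefree and ≠ 1. Hence x^2 - 46x + 306 is irreducible over Q and is the minimal polynomial of α.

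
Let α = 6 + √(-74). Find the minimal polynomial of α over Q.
m_α(x) = x^2 - 12x + 110

From α - 6 = √(-74), squaring gives (α - 6)^2 = -74, i.e. α^2 - 12α + 36 = -74, so α^2 - 12α + 110 = 0. The discriminant of x^2 - 12x + 110 is (-12)^2 - 4·(110) = 144 - 440 = -296, and 4·(-74) is not a perfect square in Q since -74 is squarefree and ≠ 1. Hence x^2 - 12x + 110 is irreducible over Q and is the minimal polynomial of α.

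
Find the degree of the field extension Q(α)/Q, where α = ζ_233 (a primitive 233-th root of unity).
[Q(α):Q] = 232

The minimal polynomial of ζ_233 over Q is the 233-th cyclotomic polynomial Φ_233(x), which is irreducible over Q and has degree φ(233) = 232. Hence [Q(α):Q] = φ(233) = 232.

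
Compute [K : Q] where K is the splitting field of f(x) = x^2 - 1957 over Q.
[K : Q] = 2

f(x) = x^2 - 1957 factors as (x - √1957)(x + √1957). The splitting field is K = Q(√1957). Since 1957 is squarefree and > 1, it is not a perfect square, so x^2 - 1957 is irreducible over Q and [Q(√1957) : Q] = 2. Hence [K : Q] = 2.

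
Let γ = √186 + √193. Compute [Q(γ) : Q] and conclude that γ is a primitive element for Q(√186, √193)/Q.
[Q(γ) : Q] = 4 (equivalently, Q(γ) = Q(√186, √193))

Obviously Q(γ) ⊆ Q(√186, √193), and [Q(√186, √193):Q] = 4 (since 186, 193 are distinct squarefree integers > 1 with 35898 not a perfect square). To show equality we compute the minimal polynomial of γ. From γ = √186 + √193: γ^2 = 186 + 2√(35898) + 193 = 379 + 2√(35898), so γ^2 - 379 = 2√(35898); squaring, (γ^2 - 379)^2 = 4·35898, i.e. γ^4 - 758γ^2 + 143641 - 143592 = 0, i.e. γ^4 - 758γ^2 + 49 = 0. So γ is a root of x^4 - 758x^2 + 49. This polynomial is irreducible over Q: it has no rational root (each ±√186 ± √193 is irrational), and any factorization into two quadratics over Q would force √(35898) ∈ Q (pairing opposite roots) or √186, √193 ∈ Q (other pairings), all impossible. Hence [Q(γ):Q] = 4 = [Q(√186, √193):Q], so Q(γ) = Q(√186, √193).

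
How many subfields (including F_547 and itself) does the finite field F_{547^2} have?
F_{547^2} has 2 subfields

The subfields of F_{p^n} are exactly the fields F_{p^d} for d | n (each is the fixed field of the unique index-d subgroup of Gal(F_{p^n}/F_p) ≅ Z/nZ). The divisors of n = 2 are {1, 2}, giving 2 subfields: F_{547^1}, F_{547^2}.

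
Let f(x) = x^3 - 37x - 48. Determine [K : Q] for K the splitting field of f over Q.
[K : Q] = 6

By the rational root test, any rational root of the monic integer polynomial f(x) = x^3 - 37x - 48 must be an integer dividing the constant term -48, i.e. one of ±{1, 2, 3, 4, 6, 8, 12, 16, 24, 48}. Evaluating: f(1) = -84, f(-1) = -12, f(2) = -114, f(-2) = 18, f(3) = -132, f(-3) = 36, f(4) = -132, f(-4) = 36, f(6) = -54, f(-6) = -42, f(8) = 168, f(-8) = -264, f(12) = 1236, f(-12) = -1332, f(16) = 3456, f(-16) = -3552, f(24) = 12888, f(-24) = -12984, f(48) = 108768, f(-48) = -108864; none is 0, so f has no rational root and is therefore irreducible over Q (a cubic with no linear factor over a field is irreducible). For an irreducible cubic, the Galois group is A_3 or S_3 according as the discriminant disc(f) = -4a^3 - 27b^2 = -4·(-37)^3 - 27·(-48)^2 = 140404 is or is not a square in Q. Here disc(f) = 140404 is not a perfect square in Q, so the Galois group of f over Q is not contained in A_3 and must be all of S_3. The splitting field has degree |S_3| = 6 over Q, so [K : Q] = 6.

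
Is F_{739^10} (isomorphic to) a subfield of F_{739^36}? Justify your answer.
No: F_{739^10} is not a subfield of F_{739^36}

F_{p^m} embeds in F_{p^n} iff m | n. Here 10 ∤ 36 (since 36 = 3·10 + 6 with remainder 6 ≠ 0), so F_{739^10} is not a subfield of F_{739^36}. Equivalently: if it were, the tower law would give 10 = [F_{739^10}:F_739] dividing [F_{739^36}:F_739] = 36, contradiction.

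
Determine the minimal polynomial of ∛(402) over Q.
m_α(x) = x^3 - 402

α satisfies α^3 = 402, so x^3 - 402 annihilates α. By the rational root test, a rational root p/q (in lowest terms) of x^3 - 402 would satisfy p^3 = 402 q^3, forcing q = 1 and p^3 = 402; but 402 is not a perfect cube, contradiction. A monic cubic over Q with no rational root is irreducible (any nontrivial factorization would include a linear factor). Hence x^3 - 402 is the minimal polynomial of α, and in particular [Q(α):Q] = 3.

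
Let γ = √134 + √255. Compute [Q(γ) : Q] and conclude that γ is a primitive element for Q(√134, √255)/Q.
[Q(γ) : Q] = 4 (equivalently, Q(γ) = Q(√134, √255))

Obviously Q(γ) ⊆ Q(√134, √255), and [Q(√134, √255):Q] = 4 (since 134, 255 are distinct squarefree integers > 1 with 34170 not a perfect square). To show equality we compute the minimal polynomial of γ. From γ = √134 + √255: γ^2 = 134 + 2√(34170) + 255 = 389 + 2√(34170), so γ^2 - 389 = 2√(34170); squaring, (γ^2 - 389)^2 = 4·34170, i.e. γ^4 - 778γ^2 + 151321 - 136680 = 0, i.e. γ^4 - 778γ^2 + 14641 = 0. So γ is a root of x^4 - 778x^2 + 14641. This polynomial is irreducible over Q: it has no rational root (each ±√134 ± √255 is irrational), and any factorization into two quadratics over Q would force √(34170) ∈ Q (pairing opposite roots) or √134, √255 ∈ Q (other pairings), all impossible. Hence [Q(γ):Q] = 4 = [Q(√134, √255):Q], so Q(γ) = Q(√134, √255).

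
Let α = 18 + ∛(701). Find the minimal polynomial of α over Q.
m_α(x) = x^3 - 54x^2 + 972x - 6533

Set β = α - 18 = ∛(701), so β^3 = 701. Then (α - 18)^3 - 701 = 0, i.e. α is a root of g(x) = (x - 18)^3 - 701 = x^3 - 54x^2 + 972x - 6533. Since g(x) = h(x - 18) where h(x) = x^3 - 701, and h is irreducible over Q (because 701 is not a perfect cube, so h has no rational root, and a monic cubic with no rational root is irreducible), g is also irreducible (irreducibility is preserved under the substitution x → x - 18). Hence m_α(x) = x^3 - 54x^2 + 972x - 6533.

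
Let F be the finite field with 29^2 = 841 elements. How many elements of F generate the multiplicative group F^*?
There are φ(840) = 192 primitive elements

F_q^* is cyclic of order q - 1 = 840. A cyclic group of order m has exactly φ(m) generators. Here m = 840 = 2^3 · 3 · 5 · 7, so the number of primitive elements is φ(840) = 192.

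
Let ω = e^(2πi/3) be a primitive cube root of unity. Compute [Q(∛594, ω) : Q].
[Q(∛594, ω) : Q] = 6

[Q(∛594):Q] = 3 (min poly x^3 - 594, irreducible since 594 is not a perfect cube). [Q(ω):Q] = 2 (min poly x^2 + x + 1). Since Q(∛594) ⊂ R and ω ∉ R, we have ω ∉ Q(∛594), so x^2 + x + 1 remains irreducible over Q(∛594) and [Q(∛594, ω) : Q(∛594)] = 2. By the tower law, [Q(∛594, ω) : Q] = 3 · 2 = 6. (In fact Q(∛594, ω) is the splitting field of x^3 - 594 over Q.)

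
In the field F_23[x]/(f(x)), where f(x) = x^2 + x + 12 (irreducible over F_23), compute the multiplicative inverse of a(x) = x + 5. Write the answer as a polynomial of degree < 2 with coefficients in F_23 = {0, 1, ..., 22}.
a(x)^(-1) ≡ 5x + 3 (mod f(x))

Since f is irreducible over F_23, F_23[x]/(f) is a field and a(x) ≠ 0 has an inverse. Apply the extended Euclidean algorithm to f(x) and a(x) in F_23[x]: f(x) = (x + 19)·a(x) + (9). The last nonzero remainder is the constant 9 = gcd(f, a) in F_23. Back-substituting through the division chain expresses 9 = s(x)·a(x) + t(x)·f(x) with s(x) ≡ 22x + 4 (mod f), so (22x + 4)·a(x) ≡ 9 (mod f). Multiplying by 9^(-1) ≡ 18 in F_23 gives a(x)^(-1) ≡ 18·(22x + 4) ≡ 5x + 3 (mod f). Check: (x + 5)·(5x + 3) = 5x^2 + 5x + 15 ≡ 1 (mod x^2 + x + 12).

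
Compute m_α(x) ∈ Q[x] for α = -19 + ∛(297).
m_α(x) = x^3 + 57x^2 + 1083x + 6562

Set β = α + 19 = ∛(297), so β^3 = 297. Then (α + 19)^3 - 297 = 0, i.e. α is a root of g(x) = (x + 19)^3 - 297 = x^3 + 57x^2 + 1083x + 6562. Since g(x) = h(x + 19) where h(x) = x^3 - 297, and h is irreducible over Q (because 297 is not a perfect cube, so h has no rational root, and a monic cubic with no rational root is irreducible), g is also irreducible (irreducibility is preserved under the substitution x → x + 19). Hence m_α(x) = x^3 + 57x^2 + 1083x + 6562.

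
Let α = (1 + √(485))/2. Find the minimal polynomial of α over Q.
m_α(x) = x^2 - x - 121

From 2α - 1 = √(485), squaring gives (2α - 1)^2 = 485, i.e. 4α^2 - 4α + 1 = 485, so α^2 - α + (1 - 485)/4 = 0. Since 485 ≡ 1 (mod 4), (1 - 485)/4 = -121 ∈ Z. The polynomial x^2 - x - 121 has discriminant 1 - 4·(-121) = 485, which is not a perfect square in Q (d = 485 is squarefree and ≠ 1), so x^2 - x - 121 is irreducible over Q. It is the minimal polynomial of α.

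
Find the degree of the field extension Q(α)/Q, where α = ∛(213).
[Q(α):Q] = 3

The minimal polynomial of α is x^3 - 213, irreducible over Q since 213 is not a perfect cube (so x^3 - 213 has no rational root). Hence [Q(α):Q] = deg(m_α) = 3.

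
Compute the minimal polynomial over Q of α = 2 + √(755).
m_α(x) = x^2 - 4x - 751

From α - 2 = √(755), squaring gives (α - 2)^2 = 755, i.e. α^2 - 4α + 4 = 755, so α^2 - 4α - 751 = 0. The discriminant of x^2 - 4x - 751 is (-4)^2 - 4·(-751) = 16 + 3004 = 3020, and 4·(755) is not a perfect square in Q since 755 is squarefree and ≠ 1. Hence x^2 - 4x - 751 is irreducible over Q and is the minimal polynomial of α.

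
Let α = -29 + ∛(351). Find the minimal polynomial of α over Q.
m_α(x) = x^3 + 87x^2 + 2523x + 24038

Set β = α + 29 = ∛(351), so β^3 = 351. Then (α + 29)^3 - 351 = 0, i.e. α is a root of g(x) = (x + 29)^3 - 351 = x^3 + 87x^2 + 2523x + 24038. Since g(x) = h(x + 29) where h(x) = x^3 - 351, and h is irreducible over Q (because 351 is not a perfect cube, so h has no rational root, and a monic cubic with no rational root is irreducible), g is also irreducible (irreducibility is preserved under the substitution x → x + 29). Hence m_α(x) = x^3 + 87x^2 + 2523x + 24038.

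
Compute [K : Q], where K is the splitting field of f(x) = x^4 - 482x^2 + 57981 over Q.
[K : Q] = 4

Solving the quadratic in x^2: x^2 = (482 ± √(482^2 - 4·57981))/2 = (482 ± √400)/2 = (482 ± 20)/2, giving x^2 = 231 or x^2 = 251. So f(x) = (x^2 - 231)(x^2 - 251) and the roots of f are ±√231, ±√251. Hence the splitting field is K = Q(√231, √251). Since 231 and 251 are distinct squarefree integers > 1, their product 57981 is not a perfect square, so √251 ∉ Q(√231). By the tower law [K:Q] = [Q(√231,√251):Q(√231)] · [Q(√231):Q] = 2 · 2 = 4.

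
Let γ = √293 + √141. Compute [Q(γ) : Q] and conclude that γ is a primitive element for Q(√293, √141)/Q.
[Q(γ) : Q] = 4 (equivalently, Q(γ) = Q(√293, √141))

Obviously Q(γ) ⊆ Q(√293, √141), and [Q(√293, √141):Q] = 4 (since 293, 141 are distinct squarefree integers > 1 with 41313 not a perfect square). To show equality we compute the minimal polynomial of γ. From γ = √293 + √141: γ^2 = 293 + 2√(41313) + 141 = 434 + 2√(41313), so γ^2 - 434 = 2√(41313); squaring, (γ^2 - 434)^2 = 4·41313, i.e. γ^4 - 868γ^2 + 188356 - 165252 = 0, i.e. γ^4 - 868γ^2 + 23104 = 0. So γ is a root of x^4 - 868x^2 + 23104. This polynomial is irreducible over Q: it has no rational root (each ±√293 ± √141 is irrational), and any factorization into two quadratics over Q would force √(41313) ∈ Q (pairing opposite roots) or √293, √141 ∈ Q (other pairings), all impossible. Hence [Q(γ):Q] = 4 = [Q(√293, √141):Q], so Q(γ) = Q(√293, √141).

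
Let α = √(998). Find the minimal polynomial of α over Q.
m_α(x) = x^2 - 998

α satisfies α^2 - 998 = 0, so x^2 - 998 annihilates α. Since d = 998 is squarefree and ≠ 1, it is not a perfect square in Q, so x^2 - 998 has no rational root and is therefore irreducible over Q (a degree-2 polynomial over a field is irreducible iff it has no root). Hence m_α(x) = x^2 - 998.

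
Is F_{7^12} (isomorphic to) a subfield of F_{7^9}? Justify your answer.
No: F_{7^12} is not a subfield of F_{7^9}

F_{p^m} embeds in F_{p^n} iff m | n. Here 12 ∤ 9 (since 9 = 0·12 + 9 with remainder 9 ≠ 0), so F_{7^12} is not a subfield of F_{7^9}. Equivalently: if it were, the tower law would give 12 = [F_{7^12}:F_7] dividing [F_{7^9}:F_7] = 9, contradiction.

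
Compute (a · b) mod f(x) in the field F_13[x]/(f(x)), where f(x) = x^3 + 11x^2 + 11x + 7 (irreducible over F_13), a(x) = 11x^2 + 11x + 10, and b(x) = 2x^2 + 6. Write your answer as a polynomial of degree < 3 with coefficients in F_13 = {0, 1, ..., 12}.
a · b ≡ 2x^2 + 5x + 1 (mod f(x))

Multiply in F_13[x]: a(x)·b(x) = (11x^2 + 11x + 10)·(2x^2 + 6) = 9x^4 + 9x^3 + 8x^2 + x + 8. This has degree ≥ 3, so divide by f(x) over F_13: 9x^4 + 9x^3 + 8x^2 + x + 8 = (9x + 1)·(x^3 + 11x^2 + 11x + 7) + (2x^2 + 5x + 1). Hence a·b ≡ 2x^2 + 5x + 1 (mod f). (F_13[x]/(f) is a field with 13^3 = 2197 elements since f is irreducible of degree 3.)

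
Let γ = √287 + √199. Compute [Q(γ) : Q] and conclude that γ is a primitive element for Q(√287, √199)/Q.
[Q(γ) : Q] = 4 (equivalently, Q(γ) = Q(√287, √199))

Obviously Q(γ) ⊆ Q(√287, √199), and [Q(√287, √199):Q] = 4 (since 287, 199 are distinct squarefree integers > 1 with 57113 not a perfect square). To show equality we compute the minimal polynomial of γ. From γ = √287 + √199: γ^2 = 287 + 2√(57113) + 199 = 486 + 2√(57113), so γ^2 - 486 = 2√(57113); squaring, (γ^2 - 486)^2 = 4·57113, i.e. γ^4 - 972γ^2 + 236196 - 228452 = 0, i.e. γ^4 - 972γ^2 + 7744 = 0. So γ is a root of x^4 - 972x^2 + 7744. This polynomial is irreducible over Q: it has no rational root (each ±√287 ± √199 is irrational), and any factorization into two quadratics over Q would force √(57113) ∈ Q (pairing opposite roots) or √287, √199 ∈ Q (other pairings), all impossible. Hence [Q(γ):Q] = 4 = [Q(√287, √199):Q], so Q(γ) = Q(√287, √199).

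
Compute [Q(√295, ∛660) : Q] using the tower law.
[Q(√295, ∛660) : Q] = 6

Let L = Q(√295, ∛660). Since Q(√295) ⊂ L and [Q(√295):Q] = 2, the tower law gives 2 | [L:Q]. Likewise Q(∛660) ⊂ L with [Q(∛660):Q] = 3 (because 660 is not a perfect cube), so 3 | [L:Q]. As gcd(2,3) = 1, [L:Q] is divisible by 6. Conversely L is generated over Q by √295 and ∛660, so [L:Q] ≤ 2·3 = 6. Therefore [Q(√295, ∛660) : Q] = 6.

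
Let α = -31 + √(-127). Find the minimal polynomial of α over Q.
m_α(x) = x^2 + 62x + 1088

From α + 31 = √(-127), squaring gives (α + 31)^2 = -127, i.e. α^2 + 62α + 961 = -127, so α^2 + 62α + 1088 = 0. The discriminant of x^2 + 62x + 1088 is (62)^2 - 4·(1088) = 3844 - 4352 = -508, and 4·(-127) is not a perfect square in Q since -127 is squarefree and ≠ 1. Hence x^2 + 62x + 1088 is irreducible over Q and is the minimal polynomial of α.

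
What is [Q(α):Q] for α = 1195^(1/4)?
[Q(α):Q] = 4

α is a root of x^4 - 1195. By Eisenstein's criterion at the prime p = 5 (which divides the constant term 1195 but p^2 = 25 does not, since 1195 is squarefree), x^4 - 1195 is irreducible over Q. Hence [Q(α):Q] = 4.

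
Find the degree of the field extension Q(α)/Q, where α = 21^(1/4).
[Q(α):Q] = 4

α is a root of x^4 - 21. By Eisenstein's criterion at the prime p = 3 (which divides the constant term 21 but p^2 = 9 does not, since 21 is squarefree), x^4 - 21 is irreducible over Q. Hence [Q(α):Q] = 4.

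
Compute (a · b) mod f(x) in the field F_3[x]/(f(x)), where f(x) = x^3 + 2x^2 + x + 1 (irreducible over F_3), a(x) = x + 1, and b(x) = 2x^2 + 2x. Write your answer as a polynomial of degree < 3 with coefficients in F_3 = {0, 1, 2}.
a · b ≡ 1 (mod f(x))

Multiply in F_3[x]: a(x)·b(x) = (x + 1)·(2x^2 + 2x) = 2x^3 + x^2 + 2x. This has degree ≥ 3, so divide by f(x) over F_3: 2x^3 + x^2 + 2x = (2)·(x^3 + 2x^2 + x + 1) + (1). Hence a·b ≡ 1 (mod f). (F_3[x]/(f) is a field with 3^3 = 27 elements since f is irreducible of degree 3.)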